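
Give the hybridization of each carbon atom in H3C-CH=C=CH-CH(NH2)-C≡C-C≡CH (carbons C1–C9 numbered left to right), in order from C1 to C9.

C1 carries 4 σ bonds, giving a steric number of 4, so it is sp3.
C2 — 3 σ bonds, plus one π bond. Steric number 3, so sp2.
C3 is sp: 2 σ bonds, plus two π bonds, 2 electron-density regions.
C4 — 3 σ bonds, plus one π bond. Steric number 3, so sp2.
C5 — 4 σ bonds. Steric number 4, so sp3.
C6: 2 σ bonds, plus two π bonds — 2 electron domains, sp.
C7: 2 σ bonds, plus two π bonds — 2 electron domains, sp.
C8 — 2 σ bonds, plus two π bonds. Steric number 2, so sp.
C9: 2 σ bonds, plus two π bonds; 2 regions of electron density → sp.

C1 sp3, C2 sp2, C3 sp, C4 sp2, C5 sp3, C6 sp, C7 sp, C8 sp, C9 sp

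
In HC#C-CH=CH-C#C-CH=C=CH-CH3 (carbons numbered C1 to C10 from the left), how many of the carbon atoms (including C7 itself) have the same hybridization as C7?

4

C7 is sp2 (one π bond).
C1: sp
C2: sp
C3: sp2 ✓
C4: sp2 ✓
C5: sp
C6: sp
C7: sp2 ✓
C8: sp
C9: sp2 ✓
C10: sp3
4 carbons are sp2.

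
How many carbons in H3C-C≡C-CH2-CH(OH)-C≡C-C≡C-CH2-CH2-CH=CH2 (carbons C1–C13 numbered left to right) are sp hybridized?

6

C1: sp3
C2: sp ✓
C3: sp ✓
C4: sp3
C5: sp3
C6: sp ✓
C7: sp ✓
C8: sp ✓
C9: sp ✓
C10: sp3
C11: sp3
C12: sp2
C13: sp2
C2, C3, C6, C7, C8, C9 → 6 sp carbons.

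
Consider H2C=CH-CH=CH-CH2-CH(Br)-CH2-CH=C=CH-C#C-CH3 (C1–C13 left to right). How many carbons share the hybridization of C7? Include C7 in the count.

4

C7 is sp3 (only σ bonds).
C1: sp2
C2: sp2
C3: sp2
C4: sp2
C5: sp3 ✓
C6: sp3 ✓
C7: sp3 ✓
C8: sp2
C9: sp
C10: sp2
C11: sp
C12: sp
C13: sp3 ✓
4 carbons are sp3.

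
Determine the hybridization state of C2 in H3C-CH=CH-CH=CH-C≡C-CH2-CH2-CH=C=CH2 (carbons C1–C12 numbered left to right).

sp^2

C2 is sp2: 3 σ bonds, plus one π bond, 3 electron-density regions.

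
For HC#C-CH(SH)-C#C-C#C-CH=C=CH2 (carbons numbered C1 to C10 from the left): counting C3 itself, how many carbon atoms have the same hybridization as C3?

1

C3 is sp3 (only σ bonds).
C1: sp
C2: sp
C3: sp3 ✓
C4: sp
C5: sp
C6: sp
C7: sp
C8: sp2
C9: sp
C10: sp2
1 carbon is sp3.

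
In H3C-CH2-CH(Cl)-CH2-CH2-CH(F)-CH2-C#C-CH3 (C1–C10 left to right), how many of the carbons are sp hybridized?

2

C1: sp3
C2: sp3
C3: sp3
C4: sp3
C5: sp3
C6: sp3
C7: sp3
C8: sp ✓
C9: sp ✓
C10: sp3
C8, C9 → 2 sp carbons.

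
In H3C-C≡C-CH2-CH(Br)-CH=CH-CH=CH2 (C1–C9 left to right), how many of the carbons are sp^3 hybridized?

C1: sp3 ✓
C2: sp
C3: sp
C4: sp3 ✓
C5: sp3 ✓
C6: sp2
C7: sp2
C8: sp2
C9: sp2
C1, C4, C5 → 3 sp3 carbons.

3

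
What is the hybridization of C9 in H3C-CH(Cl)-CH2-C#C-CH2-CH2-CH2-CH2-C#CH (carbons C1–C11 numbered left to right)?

sp3

C9 has 4 σ bonds: steric number 4 → sp3.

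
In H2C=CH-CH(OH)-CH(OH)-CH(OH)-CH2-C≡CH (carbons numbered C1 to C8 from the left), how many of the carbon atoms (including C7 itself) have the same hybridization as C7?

C7 is sp (two π bonds).
C1: sp2
C2: sp2
C3: sp3
C4: sp3
C5: sp3
C6: sp3
C7: sp ✓
C8: sp ✓
2 carbons are sp.

2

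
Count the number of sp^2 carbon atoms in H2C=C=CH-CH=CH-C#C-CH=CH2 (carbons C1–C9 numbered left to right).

6

C1: sp2 ✓
C2: sp
C3: sp2 ✓
C4: sp2 ✓
C5: sp2 ✓
C6: sp
C7: sp
C8: sp2 ✓
C9: sp2 ✓
C1, C3, C4, C5, C8, C9 → 6 sp2 carbons.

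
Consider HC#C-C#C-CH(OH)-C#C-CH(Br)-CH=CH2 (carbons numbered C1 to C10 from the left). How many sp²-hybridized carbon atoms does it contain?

C1: sp
C2: sp
C3: sp
C4: sp
C5: sp3
C6: sp
C7: sp
C8: sp3
C9: sp2 ✓
C10: sp2 ✓
C9, C10 → 2 sp2 carbons.

2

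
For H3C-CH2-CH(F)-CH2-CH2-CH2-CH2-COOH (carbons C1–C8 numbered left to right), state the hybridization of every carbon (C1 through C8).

C1 sp3, C2 sp3, C3 sp3, C4 sp3, C5 sp3, C6 sp3, C7 sp3, C8 sp2

C1: 4 σ bonds; 4 regions of electron density → sp3.
C2 is sp3: 4 σ bonds, 4 electron-density regions.
C3 carries 4 σ bonds, giving a steric number of 4, so it is sp3.
C4: 4 σ bonds — 4 electron domains, sp3.
C5: 4 σ bonds — 4 electron domains, sp3.
C6 carries 4 σ bonds, giving a steric number of 4, so it is sp3.
C7: 4 σ bonds; 4 regions of electron density → sp3.
C8 has 3 σ bonds, plus one π bond: steric number 3 → sp2.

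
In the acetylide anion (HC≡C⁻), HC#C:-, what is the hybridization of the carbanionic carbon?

sp

One σ bond + one lone pair = steric number 2 → sp.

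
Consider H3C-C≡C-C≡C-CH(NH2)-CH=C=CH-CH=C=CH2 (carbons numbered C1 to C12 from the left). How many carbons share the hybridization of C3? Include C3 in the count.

C3 is sp (two π bonds).
C1: sp3
C2: sp ✓
C3: sp ✓
C4: sp ✓
C5: sp ✓
C6: sp3
C7: sp2
C8: sp ✓
C9: sp2
C10: sp2
C11: sp ✓
C12: sp2
6 carbons are sp.

6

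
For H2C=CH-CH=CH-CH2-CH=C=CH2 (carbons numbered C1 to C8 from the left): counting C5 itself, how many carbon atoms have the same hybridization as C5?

1

C5 is sp3 (only σ bonds).
C1: sp2
C2: sp2
C3: sp2
C4: sp2
C5: sp3 ✓
C6: sp2
C7: sp
C8: sp2
1 carbon is sp3.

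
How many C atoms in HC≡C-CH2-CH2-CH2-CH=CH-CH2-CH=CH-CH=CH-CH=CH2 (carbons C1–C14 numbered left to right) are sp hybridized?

2

C1: sp ✓
C2: sp ✓
C3: sp3
C4: sp3
C5: sp3
C6: sp2
C7: sp2
C8: sp3
C9: sp2
C10: sp2
C11: sp2
C12: sp2
C13: sp2
C14: sp2
C1, C2 → 2 sp carbons.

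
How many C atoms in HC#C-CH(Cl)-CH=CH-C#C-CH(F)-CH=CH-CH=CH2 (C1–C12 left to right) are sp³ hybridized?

2

C1: sp
C2: sp
C3: sp3 ✓
C4: sp2
C5: sp2
C6: sp
C7: sp
C8: sp3 ✓
C9: sp2
C10: sp2
C11: sp2
C12: sp2
C3, C8 → 2 sp3 carbons.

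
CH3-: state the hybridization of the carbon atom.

Three σ bonds + one lone pair = steric number 4 → sp3, pyramidal.

sp³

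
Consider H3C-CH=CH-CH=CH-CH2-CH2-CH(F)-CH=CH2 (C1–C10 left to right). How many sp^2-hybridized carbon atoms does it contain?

C1: sp3
C2: sp2 ✓
C3: sp2 ✓
C4: sp2 ✓
C5: sp2 ✓
C6: sp3
C7: sp3
C8: sp3
C9: sp2 ✓
C10: sp2 ✓
C2, C3, C4, C5, C9, C10 → 6 sp2 carbons.

6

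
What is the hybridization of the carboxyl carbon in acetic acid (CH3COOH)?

The carboxyl carbon carries 3 σ bonds, plus one π bond, giving a steric number of 3, so it is sp2.

sp^2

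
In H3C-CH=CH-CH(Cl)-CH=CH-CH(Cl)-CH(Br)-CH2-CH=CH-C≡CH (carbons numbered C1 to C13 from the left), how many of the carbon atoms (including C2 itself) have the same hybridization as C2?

C2 is sp2 (one π bond).
C1: sp3
C2: sp2 ✓
C3: sp2 ✓
C4: sp3
C5: sp2 ✓
C6: sp2 ✓
C7: sp3
C8: sp3
C9: sp3
C10: sp2 ✓
C11: sp2 ✓
C12: sp
C13: sp
6 carbons are sp2.

6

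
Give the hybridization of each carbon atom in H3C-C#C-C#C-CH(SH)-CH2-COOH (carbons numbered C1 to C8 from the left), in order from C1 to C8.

C1 sp3, C2 sp, C3 sp, C4 sp, C5 sp, C6 sp3, C7 sp3, C8 sp2

C1 is sp3: 4 σ bonds, 4 electron-density regions.
C2: 2 σ bonds, plus two π bonds — 2 electron domains, sp.
C3: 2 σ bonds, plus two π bonds — 2 electron domains, sp.
C4 carries 2 σ bonds, plus two π bonds, giving a steric number of 2, so it is sp.
C5 carries 2 σ bonds, plus two π bonds, giving a steric number of 2, so it is sp.
C6 (4 σ bonds) has steric number 4: sp3.
C7 (4 σ bonds) has steric number 4: sp3.
C8 (3 σ bonds, plus one π bond) has steric number 3: sp2.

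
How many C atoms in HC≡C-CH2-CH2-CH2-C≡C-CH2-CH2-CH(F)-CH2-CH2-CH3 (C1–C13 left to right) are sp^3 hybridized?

C1: sp
C2: sp
C3: sp3 ✓
C4: sp3 ✓
C5: sp3 ✓
C6: sp
C7: sp
C8: sp3 ✓
C9: sp3 ✓
C10: sp3 ✓
C11: sp3 ✓
C12: sp3 ✓
C13: sp3 ✓
C3, C4, C5, C8, C9, C10, C11, C12, C13 → 9 sp3 carbons.

9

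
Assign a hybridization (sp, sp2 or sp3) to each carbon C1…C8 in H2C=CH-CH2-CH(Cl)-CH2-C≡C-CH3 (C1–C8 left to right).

C1 sp2, C2 sp2, C3 sp3, C4 sp3, C5 sp3, C6 sp, C7 sp, C8 sp3

C1 has 3 σ bonds, plus one π bond: steric number 3 → sp2.
C2 is sp2: 3 σ bonds, plus one π bond, 3 electron-density regions.
C3 has 4 σ bonds: steric number 4 → sp3.
C4: 4 σ bonds — 4 electron domains, sp3.
C5 — 4 σ bonds. Steric number 4, so sp3.
C6: 2 σ bonds, plus two π bonds; 2 regions of electron density → sp.
C7 — 2 σ bonds, plus two π bonds. Steric number 2, so sp.
C8 has 4 σ bonds: steric number 4 → sp3.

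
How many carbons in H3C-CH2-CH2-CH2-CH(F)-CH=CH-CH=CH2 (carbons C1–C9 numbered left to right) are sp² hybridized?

4

C1: sp3
C2: sp3
C3: sp3
C4: sp3
C5: sp3
C6: sp2 ✓
C7: sp2 ✓
C8: sp2 ✓
C9: sp2 ✓
C6, C7, C8, C9 → 4 sp2 carbons.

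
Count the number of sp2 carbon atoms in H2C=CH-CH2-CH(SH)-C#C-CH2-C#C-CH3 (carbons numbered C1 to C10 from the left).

C1: sp2 ✓
C2: sp2 ✓
C3: sp3
C4: sp3
C5: sp
C6: sp
C7: sp3
C8: sp
C9: sp
C10: sp3
C1, C2 → 2 sp2 carbons.

2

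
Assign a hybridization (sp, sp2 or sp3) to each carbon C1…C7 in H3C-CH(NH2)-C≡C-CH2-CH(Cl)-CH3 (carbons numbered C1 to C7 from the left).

C1 sp3, C2 sp3, C3 sp, C4 sp, C5 sp3, C6 sp3, C7 sp3

C1: 4 σ bonds; 4 regions of electron density → sp3.
C2 is sp3: 4 σ bonds, 4 electron-density regions.
C3 (2 σ bonds, plus two π bonds) has steric number 2: sp.
C4: 2 σ bonds, plus two π bonds; 2 regions of electron density → sp.
C5: 4 σ bonds — 4 electron domains, sp3.
C6 carries 4 σ bonds, giving a steric number of 4, so it is sp3.
C7 — 4 σ bonds. Steric number 4, so sp3.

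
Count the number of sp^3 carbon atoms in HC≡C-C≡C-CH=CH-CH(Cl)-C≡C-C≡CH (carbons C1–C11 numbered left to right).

C1: sp
C2: sp
C3: sp
C4: sp
C5: sp2
C6: sp2
C7: sp3 ✓
C8: sp
C9: sp
C10: sp
C11: sp
C7 → 1 sp3 carbon.

1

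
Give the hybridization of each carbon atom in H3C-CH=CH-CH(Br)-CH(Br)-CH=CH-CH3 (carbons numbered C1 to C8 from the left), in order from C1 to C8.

C1 sp3, C2 sp2, C3 sp2, C4 sp3, C5 sp3, C6 sp2, C7 sp2, C8 sp3

C1 (4 σ bonds) has steric number 4: sp3.
C2 carries 3 σ bonds, plus one π bond, giving a steric number of 3, so it is sp2.
C3 is sp2: 3 σ bonds, plus one π bond, 3 electron-density regions.
C4: 4 σ bonds — 4 electron domains, sp3.
C5 (4 σ bonds) has steric number 4: sp3.
C6: 3 σ bonds, plus one π bond; 3 regions of electron density → sp2.
C7: 3 σ bonds, plus one π bond — 3 electron domains, sp2.
C8: 4 σ bonds — 4 electron domains, sp3.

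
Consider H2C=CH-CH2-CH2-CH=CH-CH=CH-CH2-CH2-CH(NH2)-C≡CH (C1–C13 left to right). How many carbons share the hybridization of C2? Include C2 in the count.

6

C2 is sp2 (one π bond).
C1: sp2 ✓
C2: sp2 ✓
C3: sp3
C4: sp3
C5: sp2 ✓
C6: sp2 ✓
C7: sp2 ✓
C8: sp2 ✓
C9: sp3
C10: sp3
C11: sp3
C12: sp
C13: sp
6 carbons are sp2.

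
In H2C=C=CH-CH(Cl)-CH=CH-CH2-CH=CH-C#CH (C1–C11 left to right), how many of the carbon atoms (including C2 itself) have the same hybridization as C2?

3

C2 is sp (two π bonds).
C1: sp2
C2: sp ✓
C3: sp2
C4: sp3
C5: sp2
C6: sp2
C7: sp3
C8: sp2
C9: sp2
C10: sp ✓
C11: sp ✓
3 carbons are sp.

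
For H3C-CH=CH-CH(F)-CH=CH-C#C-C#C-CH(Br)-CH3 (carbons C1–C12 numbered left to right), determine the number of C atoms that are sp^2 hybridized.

4

C1: sp3
C2: sp2 ✓
C3: sp2 ✓
C4: sp3
C5: sp2 ✓
C6: sp2 ✓
C7: sp
C8: sp
C9: sp
C10: sp
C11: sp3
C12: sp3
C2, C3, C5, C6 → 4 sp2 carbons.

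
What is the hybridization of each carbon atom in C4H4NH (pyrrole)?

sp^2

Each carbon atom — 3 σ bonds, plus one π bond. Steric number 3, so sp2.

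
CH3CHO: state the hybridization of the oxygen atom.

The oxygen atom has 1 σ bond and 2 lone pairs, plus one π bond: steric number 3 → sp2.

sp2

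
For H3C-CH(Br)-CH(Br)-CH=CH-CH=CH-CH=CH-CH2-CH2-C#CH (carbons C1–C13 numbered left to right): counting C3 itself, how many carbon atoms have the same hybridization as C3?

5

C3 is sp3 (only σ bonds).
C1: sp3 ✓
C2: sp3 ✓
C3: sp3 ✓
C4: sp2
C5: sp2
C6: sp2
C7: sp2
C8: sp2
C9: sp2
C10: sp3 ✓
C11: sp3 ✓
C12: sp
C13: sp
5 carbons are sp3.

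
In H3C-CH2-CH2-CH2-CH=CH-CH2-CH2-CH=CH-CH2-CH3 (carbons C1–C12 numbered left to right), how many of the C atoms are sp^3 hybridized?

8

C1: sp3 ✓
C2: sp3 ✓
C3: sp3 ✓
C4: sp3 ✓
C5: sp2
C6: sp2
C7: sp3 ✓
C8: sp3 ✓
C9: sp2
C10: sp2
C11: sp3 ✓
C12: sp3 ✓
C1, C2, C3, C4, C7, C8, C11, C12 → 8 sp3 carbons.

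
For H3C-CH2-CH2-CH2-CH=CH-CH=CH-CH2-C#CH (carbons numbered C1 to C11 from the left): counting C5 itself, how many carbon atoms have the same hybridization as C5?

4

C5 is sp2 (one π bond).
C1: sp3
C2: sp3
C3: sp3
C4: sp3
C5: sp2 ✓
C6: sp2 ✓
C7: sp2 ✓
C8: sp2 ✓
C9: sp3
C10: sp
C11: sp
4 carbons are sp2.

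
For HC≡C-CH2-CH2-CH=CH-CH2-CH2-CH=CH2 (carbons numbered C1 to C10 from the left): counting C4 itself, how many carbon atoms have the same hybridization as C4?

4

C4 is sp3 (only σ bonds).
C1: sp
C2: sp
C3: sp3 ✓
C4: sp3 ✓
C5: sp2
C6: sp2
C7: sp3 ✓
C8: sp3 ✓
C9: sp2
C10: sp2
4 carbons are sp3.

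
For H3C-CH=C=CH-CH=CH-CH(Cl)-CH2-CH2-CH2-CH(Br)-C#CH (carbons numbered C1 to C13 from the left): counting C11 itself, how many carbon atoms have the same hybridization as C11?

C11 is sp3 (only σ bonds).
C1: sp3 ✓
C2: sp2
C3: sp
C4: sp2
C5: sp2
C6: sp2
C7: sp3 ✓
C8: sp3 ✓
C9: sp3 ✓
C10: sp3 ✓
C11: sp3 ✓
C12: sp
C13: sp
6 carbons are sp3.

6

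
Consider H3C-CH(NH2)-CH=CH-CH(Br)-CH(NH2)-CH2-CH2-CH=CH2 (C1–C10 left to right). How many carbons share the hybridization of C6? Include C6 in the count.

6

C6 is sp3 (only σ bonds).
C1: sp3 ✓
C2: sp3 ✓
C3: sp2
C4: sp2
C5: sp3 ✓
C6: sp3 ✓
C7: sp3 ✓
C8: sp3 ✓
C9: sp2
C10: sp2
6 carbons are sp3.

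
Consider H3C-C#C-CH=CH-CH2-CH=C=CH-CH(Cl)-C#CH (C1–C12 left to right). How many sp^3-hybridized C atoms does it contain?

C1: sp3 ✓
C2: sp
C3: sp
C4: sp2
C5: sp2
C6: sp3 ✓
C7: sp2
C8: sp
C9: sp2
C10: sp3 ✓
C11: sp
C12: sp
C1, C6, C10 → 3 sp3 carbons.

3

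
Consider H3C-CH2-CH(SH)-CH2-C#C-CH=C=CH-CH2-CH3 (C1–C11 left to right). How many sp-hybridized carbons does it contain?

C1: sp3
C2: sp3
C3: sp3
C4: sp3
C5: sp ✓
C6: sp ✓
C7: sp2
C8: sp ✓
C9: sp2
C10: sp3
C11: sp3
C5, C6, C8 → 3 sp carbons.

3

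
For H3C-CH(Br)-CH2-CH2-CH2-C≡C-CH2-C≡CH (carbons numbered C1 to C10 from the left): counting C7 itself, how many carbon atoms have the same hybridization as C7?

4

C7 is sp (two π bonds).
C1: sp3
C2: sp3
C3: sp3
C4: sp3
C5: sp3
C6: sp ✓
C7: sp ✓
C8: sp3
C9: sp ✓
C10: sp ✓
4 carbons are sp.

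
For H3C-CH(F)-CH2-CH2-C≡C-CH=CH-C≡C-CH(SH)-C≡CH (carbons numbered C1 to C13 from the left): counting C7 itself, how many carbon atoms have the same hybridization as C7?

2

C7 is sp2 (one π bond).
C1: sp3
C2: sp3
C3: sp3
C4: sp3
C5: sp
C6: sp
C7: sp2 ✓
C8: sp2 ✓
C9: sp
C10: sp
C11: sp3
C12: sp
C13: sp
2 carbons are sp2.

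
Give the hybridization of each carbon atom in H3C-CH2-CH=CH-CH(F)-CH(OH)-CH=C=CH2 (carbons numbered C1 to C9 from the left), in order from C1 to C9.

C1 sp3, C2 sp3, C3 sp2, C4 sp2, C5 sp3, C6 sp3, C7 sp2, C8 sp, C9 sp2

C1 carries 4 σ bonds, giving a steric number of 4, so it is sp3.
C2 carries 4 σ bonds, giving a steric number of 4, so it is sp3.
C3: 3 σ bonds, plus one π bond; 3 regions of electron density → sp2.
C4 — 3 σ bonds, plus one π bond. Steric number 3, so sp2.
C5: 4 σ bonds; 4 regions of electron density → sp3.
C6 (4 σ bonds) has steric number 4: sp3.
C7 (3 σ bonds, plus one π bond) has steric number 3: sp2.
C8 is sp: 2 σ bonds, plus two π bonds, 2 electron-density regions.
C9 has 3 σ bonds, plus one π bond: steric number 3 → sp2.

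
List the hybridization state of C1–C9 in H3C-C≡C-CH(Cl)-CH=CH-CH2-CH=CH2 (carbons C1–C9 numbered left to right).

C1 carries 4 σ bonds, giving a steric number of 4, so it is sp3.
C2 — 2 σ bonds, plus two π bonds. Steric number 2, so sp.
C3 (2 σ bonds, plus two π bonds) has steric number 2: sp.
C4: 4 σ bonds; 4 regions of electron density → sp3.
C5 is sp2: 3 σ bonds, plus one π bond, 3 electron-density regions.
C6 — 3 σ bonds, plus one π bond. Steric number 3, so sp2.
C7 has 4 σ bonds: steric number 4 → sp3.
C8 carries 3 σ bonds, plus one π bond, giving a steric number of 3, so it is sp2.
C9 carries 3 σ bonds, plus one π bond, giving a steric number of 3, so it is sp2.

C1 sp3, C2 sp, C3 sp, C4 sp3, C5 sp2, C6 sp2, C7 sp3, C8 sp2, C9 sp2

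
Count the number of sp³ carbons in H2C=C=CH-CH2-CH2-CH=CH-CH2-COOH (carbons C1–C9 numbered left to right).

C1: sp2
C2: sp
C3: sp2
C4: sp3 ✓
C5: sp3 ✓
C6: sp2
C7: sp2
C8: sp3 ✓
C9: sp2
C4, C5, C8 → 3 sp3 carbons.

3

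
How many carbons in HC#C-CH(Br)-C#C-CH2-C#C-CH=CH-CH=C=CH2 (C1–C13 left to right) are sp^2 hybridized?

C1: sp
C2: sp
C3: sp3
C4: sp
C5: sp
C6: sp3
C7: sp
C8: sp
C9: sp2 ✓
C10: sp2 ✓
C11: sp2 ✓
C12: sp
C13: sp2 ✓
C9, C10, C11, C13 → 4 sp2 carbons.

4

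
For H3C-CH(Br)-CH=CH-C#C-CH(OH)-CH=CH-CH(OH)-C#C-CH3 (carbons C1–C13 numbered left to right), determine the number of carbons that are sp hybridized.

4

C1: sp3
C2: sp3
C3: sp2
C4: sp2
C5: sp ✓
C6: sp ✓
C7: sp3
C8: sp2
C9: sp2
C10: sp3
C11: sp ✓
C12: sp ✓
C13: sp3
C5, C6, C11, C12 → 4 sp carbons.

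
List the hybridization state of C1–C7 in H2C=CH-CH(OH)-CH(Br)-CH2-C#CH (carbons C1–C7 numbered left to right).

C1 sp2, C2 sp2, C3 sp3, C4 sp3, C5 sp3, C6 sp, C7 sp

C1 — 3 σ bonds, plus one π bond. Steric number 3, so sp2.
C2 — 3 σ bonds, plus one π bond. Steric number 3, so sp2.
C3: 4 σ bonds — 4 electron domains, sp3.
C4 has 4 σ bonds: steric number 4 → sp3.
C5: 4 σ bonds; 4 regions of electron density → sp3.
C6 (2 σ bonds, plus two π bonds) has steric number 2: sp.
C7 carries 2 σ bonds, plus two π bonds, giving a steric number of 2, so it is sp.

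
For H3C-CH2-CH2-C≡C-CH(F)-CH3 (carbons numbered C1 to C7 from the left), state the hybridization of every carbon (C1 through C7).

C1 sp3, C2 sp3, C3 sp3, C4 sp, C5 sp, C6 sp3, C7 sp3

C1: 4 σ bonds — 4 electron domains, sp3.
C2: 4 σ bonds — 4 electron domains, sp3.
C3: 4 σ bonds; 4 regions of electron density → sp3.
C4 carries 2 σ bonds, plus two π bonds, giving a steric number of 2, so it is sp.
C5 has 2 σ bonds, plus two π bonds: steric number 2 → sp.
C6 — 4 σ bonds. Steric number 4, so sp3.
C7: 4 σ bonds — 4 electron domains, sp3.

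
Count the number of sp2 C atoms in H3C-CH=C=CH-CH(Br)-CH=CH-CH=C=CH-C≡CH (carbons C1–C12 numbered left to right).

6

C1: sp3
C2: sp2 ✓
C3: sp
C4: sp2 ✓
C5: sp3
C6: sp2 ✓
C7: sp2 ✓
C8: sp2 ✓
C9: sp
C10: sp2 ✓
C11: sp
C12: sp
C2, C4, C6, C7, C8, C10 → 6 sp2 carbons.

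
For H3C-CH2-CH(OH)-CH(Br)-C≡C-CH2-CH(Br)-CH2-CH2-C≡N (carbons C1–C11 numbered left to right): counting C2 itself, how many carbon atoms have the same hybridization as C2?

C2 is sp3 (only σ bonds).
C1: sp3 ✓
C2: sp3 ✓
C3: sp3 ✓
C4: sp3 ✓
C5: sp
C6: sp
C7: sp3 ✓
C8: sp3 ✓
C9: sp3 ✓
C10: sp3 ✓
C11: sp
8 carbons are sp3.

8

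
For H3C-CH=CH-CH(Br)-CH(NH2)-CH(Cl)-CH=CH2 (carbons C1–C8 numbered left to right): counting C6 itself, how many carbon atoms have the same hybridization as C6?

4

C6 is sp3 (only σ bonds).
C1: sp3 ✓
C2: sp2
C3: sp2
C4: sp3 ✓
C5: sp3 ✓
C6: sp3 ✓
C7: sp2
C8: sp2
4 carbons are sp3.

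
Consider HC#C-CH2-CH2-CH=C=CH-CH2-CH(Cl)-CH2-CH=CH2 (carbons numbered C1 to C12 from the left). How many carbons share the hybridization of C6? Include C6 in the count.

C6 is sp (two π bonds).
C1: sp ✓
C2: sp ✓
C3: sp3
C4: sp3
C5: sp2
C6: sp ✓
C7: sp2
C8: sp3
C9: sp3
C10: sp3
C11: sp2
C12: sp2
3 carbons are sp.

3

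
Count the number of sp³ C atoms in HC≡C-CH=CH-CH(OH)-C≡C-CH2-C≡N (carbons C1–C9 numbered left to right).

C1: sp
C2: sp
C3: sp2
C4: sp2
C5: sp3 ✓
C6: sp
C7: sp
C8: sp3 ✓
C9: sp
C5, C8 → 2 sp3 carbons.

2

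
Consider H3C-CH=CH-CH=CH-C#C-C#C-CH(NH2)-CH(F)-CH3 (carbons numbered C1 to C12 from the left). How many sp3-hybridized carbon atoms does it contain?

4

C1: sp3 ✓
C2: sp2
C3: sp2
C4: sp2
C5: sp2
C6: sp
C7: sp
C8: sp
C9: sp
C10: sp3 ✓
C11: sp3 ✓
C12: sp3 ✓
C1, C10, C11, C12 → 4 sp3 carbons.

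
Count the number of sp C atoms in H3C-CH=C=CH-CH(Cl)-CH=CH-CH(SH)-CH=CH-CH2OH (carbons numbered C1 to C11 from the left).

1

C1: sp3
C2: sp2
C3: sp ✓
C4: sp2
C5: sp3
C6: sp2
C7: sp2
C8: sp3
C9: sp2
C10: sp2
C11: sp3
C3 → 1 sp carbon.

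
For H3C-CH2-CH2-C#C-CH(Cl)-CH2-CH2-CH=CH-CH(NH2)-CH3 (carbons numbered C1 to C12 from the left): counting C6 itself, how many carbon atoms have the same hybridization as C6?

8

C6 is sp3 (only σ bonds).
C1: sp3 ✓
C2: sp3 ✓
C3: sp3 ✓
C4: sp
C5: sp
C6: sp3 ✓
C7: sp3 ✓
C8: sp3 ✓
C9: sp2
C10: sp2
C11: sp3 ✓
C12: sp3 ✓
8 carbons are sp3.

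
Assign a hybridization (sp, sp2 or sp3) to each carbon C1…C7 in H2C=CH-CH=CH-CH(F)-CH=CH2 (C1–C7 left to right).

C1: 3 σ bonds, plus one π bond; 3 regions of electron density → sp2.
C2 (3 σ bonds, plus one π bond) has steric number 3: sp2.
C3 (3 σ bonds, plus one π bond) has steric number 3: sp2.
C4 carries 3 σ bonds, plus one π bond, giving a steric number of 3, so it is sp2.
C5: 4 σ bonds — 4 electron domains, sp3.
C6 carries 3 σ bonds, plus one π bond, giving a steric number of 3, so it is sp2.
C7 carries 3 σ bonds, plus one π bond, giving a steric number of 3, so it is sp2.

C1 sp2, C2 sp2, C3 sp2, C4 sp2, C5 sp3, C6 sp2, C7 sp2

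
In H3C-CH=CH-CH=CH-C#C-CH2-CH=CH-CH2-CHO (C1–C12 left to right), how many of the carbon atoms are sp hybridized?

2

C1: sp3
C2: sp2
C3: sp2
C4: sp2
C5: sp2
C6: sp ✓
C7: sp ✓
C8: sp3
C9: sp2
C10: sp2
C11: sp3
C12: sp2
C6, C7 → 2 sp carbons.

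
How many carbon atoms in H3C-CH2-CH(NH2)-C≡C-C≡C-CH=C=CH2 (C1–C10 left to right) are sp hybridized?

5

C1: sp3
C2: sp3
C3: sp3
C4: sp ✓
C5: sp ✓
C6: sp ✓
C7: sp ✓
C8: sp2
C9: sp ✓
C10: sp2
C4, C5, C6, C7, C9 → 5 sp carbons.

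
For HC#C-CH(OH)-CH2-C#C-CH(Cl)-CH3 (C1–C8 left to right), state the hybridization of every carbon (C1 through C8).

C1 sp, C2 sp, C3 sp3, C4 sp3, C5 sp, C6 sp, C7 sp3, C8 sp3

C1 (2 σ bonds, plus two π bonds) has steric number 2: sp.
C2 carries 2 σ bonds, plus two π bonds, giving a steric number of 2, so it is sp.
C3: 4 σ bonds; 4 regions of electron density → sp3.
C4 is sp3: 4 σ bonds, 4 electron-density regions.
C5 has 2 σ bonds, plus two π bonds: steric number 2 → sp.
C6 carries 2 σ bonds, plus two π bonds, giving a steric number of 2, so it is sp.
C7 (4 σ bonds) has steric number 4: sp3.
C8 — 4 σ bonds. Steric number 4, so sp3.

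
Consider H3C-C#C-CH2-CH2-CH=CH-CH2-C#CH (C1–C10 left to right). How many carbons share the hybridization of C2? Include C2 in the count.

C2 is sp (two π bonds).
C1: sp3
C2: sp ✓
C3: sp ✓
C4: sp3
C5: sp3
C6: sp2
C7: sp2
C8: sp3
C9: sp ✓
C10: sp ✓
4 carbons are sp.

4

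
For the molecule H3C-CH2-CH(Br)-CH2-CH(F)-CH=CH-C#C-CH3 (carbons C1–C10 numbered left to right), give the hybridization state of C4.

sp3

C4: 4 σ bonds; 4 regions of electron density → sp3.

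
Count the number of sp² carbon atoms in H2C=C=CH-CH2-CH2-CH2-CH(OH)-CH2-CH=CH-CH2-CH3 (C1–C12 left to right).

4

C1: sp2 ✓
C2: sp
C3: sp2 ✓
C4: sp3
C5: sp3
C6: sp3
C7: sp3
C8: sp3
C9: sp2 ✓
C10: sp2 ✓
C11: sp3
C12: sp3
C1, C3, C9, C10 → 4 sp2 carbons.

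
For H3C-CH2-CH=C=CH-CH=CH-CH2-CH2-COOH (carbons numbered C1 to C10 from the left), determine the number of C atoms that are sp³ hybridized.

C1: sp3 ✓
C2: sp3 ✓
C3: sp2
C4: sp
C5: sp2
C6: sp2
C7: sp2
C8: sp3 ✓
C9: sp3 ✓
C10: sp2
C1, C2, C8, C9 → 4 sp3 carbons.

4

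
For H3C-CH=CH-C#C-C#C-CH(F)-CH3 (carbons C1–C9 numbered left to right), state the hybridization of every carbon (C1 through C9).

C1 has 4 σ bonds: steric number 4 → sp3.
C2 has 3 σ bonds, plus one π bond: steric number 3 → sp2.
C3: 3 σ bonds, plus one π bond; 3 regions of electron density → sp2.
C4 — 2 σ bonds, plus two π bonds. Steric number 2, so sp.
C5: 2 σ bonds, plus two π bonds — 2 electron domains, sp.
C6: 2 σ bonds, plus two π bonds — 2 electron domains, sp.
C7 carries 2 σ bonds, plus two π bonds, giving a steric number of 2, so it is sp.
C8 carries 4 σ bonds, giving a steric number of 4, so it is sp3.
C9 — 4 σ bonds. Steric number 4, so sp3.

C1 sp3, C2 sp2, C3 sp2, C4 sp, C5 sp, C6 sp, C7 sp, C8 sp3, C9 sp3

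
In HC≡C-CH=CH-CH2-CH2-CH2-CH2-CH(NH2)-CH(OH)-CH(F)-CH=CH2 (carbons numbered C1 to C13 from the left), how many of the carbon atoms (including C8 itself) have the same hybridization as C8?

C8 is sp3 (only σ bonds).
C1: sp
C2: sp
C3: sp2
C4: sp2
C5: sp3 ✓
C6: sp3 ✓
C7: sp3 ✓
C8: sp3 ✓
C9: sp3 ✓
C10: sp3 ✓
C11: sp3 ✓
C12: sp2
C13: sp2
7 carbons are sp3.

7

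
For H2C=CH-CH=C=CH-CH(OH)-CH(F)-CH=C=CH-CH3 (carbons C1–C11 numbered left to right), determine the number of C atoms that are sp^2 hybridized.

6

C1: sp2 ✓
C2: sp2 ✓
C3: sp2 ✓
C4: sp
C5: sp2 ✓
C6: sp3
C7: sp3
C8: sp2 ✓
C9: sp
C10: sp2 ✓
C11: sp3
C1, C2, C3, C5, C8, C10 → 6 sp2 carbons.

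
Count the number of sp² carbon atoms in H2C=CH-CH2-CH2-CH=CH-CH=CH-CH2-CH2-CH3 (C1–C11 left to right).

C1: sp2 ✓
C2: sp2 ✓
C3: sp3
C4: sp3
C5: sp2 ✓
C6: sp2 ✓
C7: sp2 ✓
C8: sp2 ✓
C9: sp3
C10: sp3
C11: sp3
C1, C2, C5, C6, C7, C8 → 6 sp2 carbons.

6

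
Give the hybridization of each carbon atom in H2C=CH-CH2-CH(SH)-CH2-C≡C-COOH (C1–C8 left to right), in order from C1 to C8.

C1 is sp2: 3 σ bonds, plus one π bond, 3 electron-density regions.
C2: 3 σ bonds, plus one π bond; 3 regions of electron density → sp2.
C3 carries 4 σ bonds, giving a steric number of 4, so it is sp3.
C4: 4 σ bonds; 4 regions of electron density → sp3.
C5 (4 σ bonds) has steric number 4: sp3.
C6: 2 σ bonds, plus two π bonds — 2 electron domains, sp.
C7 — 2 σ bonds, plus two π bonds. Steric number 2, so sp.
C8 — 3 σ bonds, plus one π bond. Steric number 3, so sp2.

C1 sp2, C2 sp2, C3 sp3, C4 sp3, C5 sp3, C6 sp, C7 sp, C8 sp2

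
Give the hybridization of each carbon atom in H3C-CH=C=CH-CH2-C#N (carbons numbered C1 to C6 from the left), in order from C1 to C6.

C1 has 4 σ bonds: steric number 4 → sp3.
C2: 3 σ bonds, plus one π bond — 3 electron domains, sp2.
C3: 2 σ bonds, plus two π bonds; 2 regions of electron density → sp.
C4: 3 σ bonds, plus one π bond — 3 electron domains, sp2.
C5: 4 σ bonds — 4 electron domains, sp3.
C6 carries 2 σ bonds, plus two π bonds, giving a steric number of 2, so it is sp.

C1 sp3, C2 sp2, C3 sp, C4 sp2, C5 sp3, C6 sp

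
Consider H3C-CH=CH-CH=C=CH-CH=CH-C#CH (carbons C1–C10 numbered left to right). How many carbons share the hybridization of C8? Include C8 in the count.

C8 is sp2 (one π bond).
C1: sp3
C2: sp2 ✓
C3: sp2 ✓
C4: sp2 ✓
C5: sp
C6: sp2 ✓
C7: sp2 ✓
C8: sp2 ✓
C9: sp
C10: sp
6 carbons are sp2.

6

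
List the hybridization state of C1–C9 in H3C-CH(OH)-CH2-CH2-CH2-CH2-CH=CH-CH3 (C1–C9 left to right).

C1 sp3, C2 sp3, C3 sp3, C4 sp3, C5 sp3, C6 sp3, C7 sp2, C8 sp2, C9 sp3

C1 (4 σ bonds) has steric number 4: sp3.
C2 (4 σ bonds) has steric number 4: sp3.
C3 (4 σ bonds) has steric number 4: sp3.
C4: 4 σ bonds — 4 electron domains, sp3.
C5 (4 σ bonds) has steric number 4: sp3.
C6: 4 σ bonds — 4 electron domains, sp3.
C7 carries 3 σ bonds, plus one π bond, giving a steric number of 3, so it is sp2.
C8: 3 σ bonds, plus one π bond; 3 regions of electron density → sp2.
C9 (4 σ bonds) has steric number 4: sp3.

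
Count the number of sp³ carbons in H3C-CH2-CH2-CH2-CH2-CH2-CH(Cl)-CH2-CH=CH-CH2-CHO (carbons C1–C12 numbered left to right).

C1: sp3 ✓
C2: sp3 ✓
C3: sp3 ✓
C4: sp3 ✓
C5: sp3 ✓
C6: sp3 ✓
C7: sp3 ✓
C8: sp3 ✓
C9: sp2
C10: sp2
C11: sp3 ✓
C12: sp2
C1, C2, C3, C4, C5, C6, C7, C8, C11 → 9 sp3 carbons.

9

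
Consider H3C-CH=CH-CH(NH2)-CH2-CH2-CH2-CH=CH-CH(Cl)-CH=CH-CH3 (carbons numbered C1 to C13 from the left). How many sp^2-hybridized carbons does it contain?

C1: sp3
C2: sp2 ✓
C3: sp2 ✓
C4: sp3
C5: sp3
C6: sp3
C7: sp3
C8: sp2 ✓
C9: sp2 ✓
C10: sp3
C11: sp2 ✓
C12: sp2 ✓
C13: sp3
C2, C3, C8, C9, C11, C12 → 6 sp2 carbons.

6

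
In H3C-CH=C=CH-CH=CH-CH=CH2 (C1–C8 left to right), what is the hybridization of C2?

sp^2

C2 has 3 σ bonds, plus one π bond: steric number 3 → sp2.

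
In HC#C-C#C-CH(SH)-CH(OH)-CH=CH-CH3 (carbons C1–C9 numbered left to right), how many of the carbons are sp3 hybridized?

3

C1: sp
C2: sp
C3: sp
C4: sp
C5: sp3 ✓
C6: sp3 ✓
C7: sp2
C8: sp2
C9: sp3 ✓
C5, C6, C9 → 3 sp3 carbons.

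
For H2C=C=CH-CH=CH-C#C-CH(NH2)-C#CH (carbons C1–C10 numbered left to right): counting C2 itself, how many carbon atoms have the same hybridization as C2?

5

C2 is sp (two π bonds).
C1: sp2
C2: sp ✓
C3: sp2
C4: sp2
C5: sp2
C6: sp ✓
C7: sp ✓
C8: sp3
C9: sp ✓
C10: sp ✓
5 carbons are sp.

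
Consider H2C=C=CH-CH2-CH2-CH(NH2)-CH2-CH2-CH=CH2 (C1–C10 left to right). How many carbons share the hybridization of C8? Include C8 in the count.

5

C8 is sp3 (only σ bonds).
C1: sp2
C2: sp
C3: sp2
C4: sp3 ✓
C5: sp3 ✓
C6: sp3 ✓
C7: sp3 ✓
C8: sp3 ✓
C9: sp2
C10: sp2
5 carbons are sp3.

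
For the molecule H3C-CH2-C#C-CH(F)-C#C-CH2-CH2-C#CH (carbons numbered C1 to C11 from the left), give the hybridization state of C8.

sp^3

C8 — 4 σ bonds. Steric number 4, so sp3.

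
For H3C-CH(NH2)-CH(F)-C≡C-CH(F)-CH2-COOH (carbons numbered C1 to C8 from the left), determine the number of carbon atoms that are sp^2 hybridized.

C1: sp3
C2: sp3
C3: sp3
C4: sp
C5: sp
C6: sp3
C7: sp3
C8: sp2 ✓
C8 → 1 sp2 carbon.

1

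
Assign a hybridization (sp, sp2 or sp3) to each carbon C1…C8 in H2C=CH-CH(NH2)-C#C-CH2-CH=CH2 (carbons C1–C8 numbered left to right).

C1: 3 σ bonds, plus one π bond — 3 electron domains, sp2.
C2: 3 σ bonds, plus one π bond; 3 regions of electron density → sp2.
C3: 4 σ bonds; 4 regions of electron density → sp3.
C4 carries 2 σ bonds, plus two π bonds, giving a steric number of 2, so it is sp.
C5 is sp: 2 σ bonds, plus two π bonds, 2 electron-density regions.
C6 is sp3: 4 σ bonds, 4 electron-density regions.
C7 is sp2: 3 σ bonds, plus one π bond, 3 electron-density regions.
C8 carries 3 σ bonds, plus one π bond, giving a steric number of 3, so it is sp2.

C1 sp2, C2 sp2, C3 sp3, C4 sp, C5 sp, C6 sp3, C7 sp2, C8 sp2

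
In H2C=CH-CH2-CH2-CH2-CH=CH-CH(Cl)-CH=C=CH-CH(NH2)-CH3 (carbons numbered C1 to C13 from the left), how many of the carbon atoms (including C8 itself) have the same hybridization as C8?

C8 is sp3 (only σ bonds).
C1: sp2
C2: sp2
C3: sp3 ✓
C4: sp3 ✓
C5: sp3 ✓
C6: sp2
C7: sp2
C8: sp3 ✓
C9: sp2
C10: sp
C11: sp2
C12: sp3 ✓
C13: sp3 ✓
6 carbons are sp3.

6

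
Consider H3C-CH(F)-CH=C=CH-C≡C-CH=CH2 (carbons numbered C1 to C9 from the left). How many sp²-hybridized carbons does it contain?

4

C1: sp3
C2: sp3
C3: sp2 ✓
C4: sp
C5: sp2 ✓
C6: sp
C7: sp
C8: sp2 ✓
C9: sp2 ✓
C3, C5, C8, C9 → 4 sp2 carbons.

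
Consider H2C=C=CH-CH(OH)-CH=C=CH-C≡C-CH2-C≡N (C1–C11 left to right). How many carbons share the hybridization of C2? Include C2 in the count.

5

C2 is sp (two π bonds).
C1: sp2
C2: sp ✓
C3: sp2
C4: sp3
C5: sp2
C6: sp ✓
C7: sp2
C8: sp ✓
C9: sp ✓
C10: sp3
C11: sp ✓
5 carbons are sp.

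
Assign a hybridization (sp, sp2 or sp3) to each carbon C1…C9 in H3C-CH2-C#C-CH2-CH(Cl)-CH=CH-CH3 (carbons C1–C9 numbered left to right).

C1 sp3, C2 sp3, C3 sp, C4 sp, C5 sp3, C6 sp3, C7 sp2, C8 sp2, C9 sp3

C1 — 4 σ bonds. Steric number 4, so sp3.
C2 has 4 σ bonds: steric number 4 → sp3.
C3 (2 σ bonds, plus two π bonds) has steric number 2: sp.
C4: 2 σ bonds, plus two π bonds; 2 regions of electron density → sp.
C5: 4 σ bonds — 4 electron domains, sp3.
C6 carries 4 σ bonds, giving a steric number of 4, so it is sp3.
C7: 3 σ bonds, plus one π bond — 3 electron domains, sp2.
C8 (3 σ bonds, plus one π bond) has steric number 3: sp2.
C9 (4 σ bonds) has steric number 4: sp3.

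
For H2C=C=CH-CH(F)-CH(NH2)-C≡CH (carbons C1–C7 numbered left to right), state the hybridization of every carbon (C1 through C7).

C1 — 3 σ bonds, plus one π bond. Steric number 3, so sp2.
C2: 2 σ bonds, plus two π bonds — 2 electron domains, sp.
C3: 3 σ bonds, plus one π bond; 3 regions of electron density → sp2.
C4 — 4 σ bonds. Steric number 4, so sp3.
C5: 4 σ bonds — 4 electron domains, sp3.
C6: 2 σ bonds, plus two π bonds; 2 regions of electron density → sp.
C7 carries 2 σ bonds, plus two π bonds, giving a steric number of 2, so it is sp.

C1 sp2, C2 sp, C3 sp2, C4 sp3, C5 sp3, C6 sp, C7 sp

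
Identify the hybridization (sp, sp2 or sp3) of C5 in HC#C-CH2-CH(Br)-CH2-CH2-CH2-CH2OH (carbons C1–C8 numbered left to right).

sp^3

C5 carries 4 σ bonds, giving a steric number of 4, so it is sp3.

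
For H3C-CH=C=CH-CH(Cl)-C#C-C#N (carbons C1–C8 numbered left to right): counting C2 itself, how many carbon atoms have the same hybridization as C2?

2

C2 is sp2 (one π bond).
C1: sp3
C2: sp2 ✓
C3: sp
C4: sp2 ✓
C5: sp3
C6: sp
C7: sp
C8: sp
2 carbons are sp2.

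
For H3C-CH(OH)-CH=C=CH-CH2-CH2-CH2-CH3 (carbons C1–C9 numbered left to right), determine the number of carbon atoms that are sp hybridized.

1

C1: sp3
C2: sp3
C3: sp2
C4: sp ✓
C5: sp2
C6: sp3
C7: sp3
C8: sp3
C9: sp3
C4 → 1 sp carbon.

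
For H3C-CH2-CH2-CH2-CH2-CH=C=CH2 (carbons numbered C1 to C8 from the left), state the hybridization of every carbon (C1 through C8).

C1 sp3, C2 sp3, C3 sp3, C4 sp3, C5 sp3, C6 sp2, C7 sp, C8 sp2

C1: 4 σ bonds — 4 electron domains, sp3.
C2 (4 σ bonds) has steric number 4: sp3.
C3 carries 4 σ bonds, giving a steric number of 4, so it is sp3.
C4 carries 4 σ bonds, giving a steric number of 4, so it is sp3.
C5 carries 4 σ bonds, giving a steric number of 4, so it is sp3.
C6: 3 σ bonds, plus one π bond — 3 electron domains, sp2.
C7 is sp: 2 σ bonds, plus two π bonds, 2 electron-density regions.
C8 (3 σ bonds, plus one π bond) has steric number 3: sp2.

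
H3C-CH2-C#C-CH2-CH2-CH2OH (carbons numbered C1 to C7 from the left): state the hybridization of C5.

sp³

C5 — 4 σ bonds. Steric number 4, so sp3.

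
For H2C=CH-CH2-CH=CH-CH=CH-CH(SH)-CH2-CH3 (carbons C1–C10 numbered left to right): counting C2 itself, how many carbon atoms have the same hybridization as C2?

6

C2 is sp2 (one π bond).
C1: sp2 ✓
C2: sp2 ✓
C3: sp3
C4: sp2 ✓
C5: sp2 ✓
C6: sp2 ✓
C7: sp2 ✓
C8: sp3
C9: sp3
C10: sp3
6 carbons are sp2.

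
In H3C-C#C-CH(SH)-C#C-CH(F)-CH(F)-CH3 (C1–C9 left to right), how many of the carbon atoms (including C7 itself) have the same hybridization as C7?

C7 is sp3 (only σ bonds).
C1: sp3 ✓
C2: sp
C3: sp
C4: sp3 ✓
C5: sp
C6: sp
C7: sp3 ✓
C8: sp3 ✓
C9: sp3 ✓
5 carbons are sp3.

5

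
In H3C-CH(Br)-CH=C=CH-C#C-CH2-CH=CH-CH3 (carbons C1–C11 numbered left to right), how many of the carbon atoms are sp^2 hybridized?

C1: sp3
C2: sp3
C3: sp2 ✓
C4: sp
C5: sp2 ✓
C6: sp
C7: sp
C8: sp3
C9: sp2 ✓
C10: sp2 ✓
C11: sp3
C3, C5, C9, C10 → 4 sp2 carbons.

4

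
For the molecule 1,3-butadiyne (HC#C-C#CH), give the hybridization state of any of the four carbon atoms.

sp

Every carbon is part of a C≡C triple bond: two σ regions → sp.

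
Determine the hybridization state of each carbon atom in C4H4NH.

Each carbon atom (3 σ bonds, plus one π bond) has steric number 3: sp2.

sp2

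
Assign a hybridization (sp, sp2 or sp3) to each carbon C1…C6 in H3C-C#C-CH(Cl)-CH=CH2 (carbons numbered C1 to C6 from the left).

C1 carries 4 σ bonds, giving a steric number of 4, so it is sp3.
C2 — 2 σ bonds, plus two π bonds. Steric number 2, so sp.
C3 is sp: 2 σ bonds, plus two π bonds, 2 electron-density regions.
C4 carries 4 σ bonds, giving a steric number of 4, so it is sp3.
C5 has 3 σ bonds, plus one π bond: steric number 3 → sp2.
C6 has 3 σ bonds, plus one π bond: steric number 3 → sp2.

C1 sp3, C2 sp, C3 sp, C4 sp3, C5 sp2, C6 sp2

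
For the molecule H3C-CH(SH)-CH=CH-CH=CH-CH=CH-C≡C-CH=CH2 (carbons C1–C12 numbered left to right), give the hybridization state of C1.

C1 is sp3: 4 σ bonds, 4 electron-density regions.

sp³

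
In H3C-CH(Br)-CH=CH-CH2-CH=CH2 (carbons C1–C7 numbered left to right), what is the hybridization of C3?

sp2

C3: 3 σ bonds, plus one π bond — 3 electron domains, sp2.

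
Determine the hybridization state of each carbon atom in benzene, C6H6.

sp²

Every ring carbon has three σ bonds and contributes one p electron to the aromatic π system.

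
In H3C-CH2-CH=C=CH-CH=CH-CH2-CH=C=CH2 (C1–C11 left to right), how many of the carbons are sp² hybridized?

C1: sp3
C2: sp3
C3: sp2 ✓
C4: sp
C5: sp2 ✓
C6: sp2 ✓
C7: sp2 ✓
C8: sp3
C9: sp2 ✓
C10: sp
C11: sp2 ✓
C3, C5, C6, C7, C9, C11 → 6 sp2 carbons.

6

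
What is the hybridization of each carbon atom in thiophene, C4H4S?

Each carbon atom is sp2: 3 σ bonds, plus one π bond, 3 electron-density regions.

sp²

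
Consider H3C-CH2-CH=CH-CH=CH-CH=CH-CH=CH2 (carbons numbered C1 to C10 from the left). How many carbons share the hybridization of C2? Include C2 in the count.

2

C2 is sp3 (only σ bonds).
C1: sp3 ✓
C2: sp3 ✓
C3: sp2
C4: sp2
C5: sp2
C6: sp2
C7: sp2
C8: sp2
C9: sp2
C10: sp2
2 carbons are sp3.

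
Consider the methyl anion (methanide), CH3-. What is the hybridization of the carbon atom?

sp³

Three σ bonds + one lone pair = steric number 4 → sp3, pyramidal.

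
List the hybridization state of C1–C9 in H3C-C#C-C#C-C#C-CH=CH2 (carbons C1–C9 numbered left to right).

C1 — 4 σ bonds. Steric number 4, so sp3.
C2 carries 2 σ bonds, plus two π bonds, giving a steric number of 2, so it is sp.
C3 carries 2 σ bonds, plus two π bonds, giving a steric number of 2, so it is sp.
C4: 2 σ bonds, plus two π bonds — 2 electron domains, sp.
C5 has 2 σ bonds, plus two π bonds: steric number 2 → sp.
C6: 2 σ bonds, plus two π bonds — 2 electron domains, sp.
C7 (2 σ bonds, plus two π bonds) has steric number 2: sp.
C8 is sp2: 3 σ bonds, plus one π bond, 3 electron-density regions.
C9: 3 σ bonds, plus one π bond — 3 electron domains, sp2.

C1 sp3, C2 sp, C3 sp, C4 sp, C5 sp, C6 sp, C7 sp, C8 sp2, C9 sp2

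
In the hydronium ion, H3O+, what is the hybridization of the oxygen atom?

sp3

Three σ bonds + one lone pair = steric number 4 → sp3.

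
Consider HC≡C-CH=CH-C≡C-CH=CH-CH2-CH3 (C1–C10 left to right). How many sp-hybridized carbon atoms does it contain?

4

C1: sp ✓
C2: sp ✓
C3: sp2
C4: sp2
C5: sp ✓
C6: sp ✓
C7: sp2
C8: sp2
C9: sp3
C10: sp3
C1, C2, C5, C6 → 4 sp carbons.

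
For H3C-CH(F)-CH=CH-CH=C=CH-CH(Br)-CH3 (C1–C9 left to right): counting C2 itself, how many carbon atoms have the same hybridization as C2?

C2 is sp3 (only σ bonds).
C1: sp3 ✓
C2: sp3 ✓
C3: sp2
C4: sp2
C5: sp2
C6: sp
C7: sp2
C8: sp3 ✓
C9: sp3 ✓
4 carbons are sp3.

4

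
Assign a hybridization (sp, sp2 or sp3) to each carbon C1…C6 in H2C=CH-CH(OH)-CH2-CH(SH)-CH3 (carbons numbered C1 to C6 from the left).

C1 sp2, C2 sp2, C3 sp3, C4 sp3, C5 sp3, C6 sp3

C1: 3 σ bonds, plus one π bond; 3 regions of electron density → sp2.
C2 (3 σ bonds, plus one π bond) has steric number 3: sp2.
C3 carries 4 σ bonds, giving a steric number of 4, so it is sp3.
C4 — 4 σ bonds. Steric number 4, so sp3.
C5: 4 σ bonds — 4 electron domains, sp3.
C6 carries 4 σ bonds, giving a steric number of 4, so it is sp3.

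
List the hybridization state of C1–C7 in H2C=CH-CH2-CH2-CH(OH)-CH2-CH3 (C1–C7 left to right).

C1 sp2, C2 sp2, C3 sp3, C4 sp3, C5 sp3, C6 sp3, C7 sp3

C1 carries 3 σ bonds, plus one π bond, giving a steric number of 3, so it is sp2.
C2 is sp2: 3 σ bonds, plus one π bond, 3 electron-density regions.
C3 — 4 σ bonds. Steric number 4, so sp3.
C4 has 4 σ bonds: steric number 4 → sp3.
C5 is sp3: 4 σ bonds, 4 electron-density regions.
C6 has 4 σ bonds: steric number 4 → sp3.
C7 has 4 σ bonds: steric number 4 → sp3.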